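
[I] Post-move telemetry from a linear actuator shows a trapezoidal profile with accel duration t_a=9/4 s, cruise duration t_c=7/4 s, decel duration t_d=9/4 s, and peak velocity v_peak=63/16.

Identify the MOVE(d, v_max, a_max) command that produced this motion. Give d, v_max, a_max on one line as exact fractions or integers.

d=63/4 v_max=63/16 a_max=7/4

a_max = (63/16)/(9/4) = 7/4
d_a = ½·63/16·9/4 = 567/128; d_c = 63/16·7/4 = 441/64
d = 2·567/128 + 441/64 = 63/4
t_c = 7/4 > 0 ⇒ limit active, v_max = 63/16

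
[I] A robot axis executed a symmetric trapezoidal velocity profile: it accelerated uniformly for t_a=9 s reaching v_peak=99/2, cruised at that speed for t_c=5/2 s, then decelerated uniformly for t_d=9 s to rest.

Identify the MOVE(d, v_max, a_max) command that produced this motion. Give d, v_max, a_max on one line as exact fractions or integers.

d=2277/4 v_max=99/2 a_max=11/2

a_max = (99/2)/9 = 11/2
d_a = ½·99/2·9 = 891/4; d_c = 99/2·5/2 = 495/4
d = 2·891/4 + 495/4 = 2277/4
t_c = 5/2 > 0 → v_max = v_peak = 99/2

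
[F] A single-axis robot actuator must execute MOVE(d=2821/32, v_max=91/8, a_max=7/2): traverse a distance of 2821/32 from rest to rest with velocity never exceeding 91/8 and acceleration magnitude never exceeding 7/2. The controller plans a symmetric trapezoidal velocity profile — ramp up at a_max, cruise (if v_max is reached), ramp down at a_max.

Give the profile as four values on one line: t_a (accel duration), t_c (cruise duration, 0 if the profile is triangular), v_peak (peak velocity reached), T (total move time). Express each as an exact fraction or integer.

vₘ²/aₘ = (91/8)²/(7/2) = 1183/32
2821/32 ≥ 1183/32 ⇒ cruise phase
t_a = (91/8)/(7/2) = 13/4; v_peak = 91/8
d_cruise = 2821/32 − 1183/32 = 819/16; t_c = (819/16)/(91/8) = 9/2
T = 2·13/4 + 9/2 = 11

t_a=13/4 t_c=9/2 v_peak=91/8 T=11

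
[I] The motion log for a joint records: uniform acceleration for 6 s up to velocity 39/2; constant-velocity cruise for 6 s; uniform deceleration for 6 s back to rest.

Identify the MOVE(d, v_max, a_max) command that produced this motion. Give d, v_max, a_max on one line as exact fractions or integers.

d=234 v_max=39/2 a_max=13/4

a_max = (39/2)/6 = 13/4
d_a = ½·39/2·6 = 117/2; d_c = 39/2·6 = 117
d = 2·117/2 + 117 = 234
t_c = 6 > 0 so v_max = 39/2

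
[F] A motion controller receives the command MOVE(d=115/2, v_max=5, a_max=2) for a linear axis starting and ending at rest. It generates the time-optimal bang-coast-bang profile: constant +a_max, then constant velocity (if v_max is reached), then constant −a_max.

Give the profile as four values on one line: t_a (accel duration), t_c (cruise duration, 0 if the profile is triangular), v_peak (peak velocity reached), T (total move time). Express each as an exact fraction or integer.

t_a=5/2 t_c=9 v_peak=5 T=14

(v_max)²/a_max = 5²/2 = 25/2
115/2 ≥ 25/2 → trapezoidal
t_a = 5/2; v_peak = 5
d_cruise = 115/2 − 25/2 = 45; t_c = 45/5 = 9
T = 2·5/2 + 9 = 14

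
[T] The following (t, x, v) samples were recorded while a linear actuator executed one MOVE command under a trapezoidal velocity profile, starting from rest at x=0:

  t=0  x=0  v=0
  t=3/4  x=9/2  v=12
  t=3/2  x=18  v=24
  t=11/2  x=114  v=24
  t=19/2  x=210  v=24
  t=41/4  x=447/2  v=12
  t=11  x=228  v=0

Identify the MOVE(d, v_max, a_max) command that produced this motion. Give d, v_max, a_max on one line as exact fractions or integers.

final state: t=11, x=228, v=0 → d = 228
a_max = (12−0)/(3/4−0) = 16
max v = 24 over t∈[3/2,19/2] → v_max = 24
check: 24·(3/2+8) = 228 ✓

d=228 v_max=24 a_max=16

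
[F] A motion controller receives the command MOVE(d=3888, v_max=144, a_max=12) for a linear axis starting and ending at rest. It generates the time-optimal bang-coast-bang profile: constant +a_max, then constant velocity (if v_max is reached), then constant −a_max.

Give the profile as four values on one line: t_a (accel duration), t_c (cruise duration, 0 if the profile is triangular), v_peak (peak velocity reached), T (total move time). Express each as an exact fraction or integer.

v_max²/a_max = 144²/12 = 1728
3888 ≥ 1728 so v_max reached
t_a = 144/12 = 12; v_peak = 144
d_cruise = 3888 − 1728 = 2160; t_c = 2160/144 = 15
T = 2·12 + 15 = 39

t_a=12 t_c=15 v_peak=144 T=39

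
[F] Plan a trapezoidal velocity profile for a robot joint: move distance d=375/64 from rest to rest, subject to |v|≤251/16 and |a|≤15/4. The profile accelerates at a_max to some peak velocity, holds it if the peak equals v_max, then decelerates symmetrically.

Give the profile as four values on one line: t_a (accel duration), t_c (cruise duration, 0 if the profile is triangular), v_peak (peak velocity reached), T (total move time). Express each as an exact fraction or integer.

(v_max)²/a_max = (251/16)²/(15/4) = 63001/960
375/64 < 63001/960 ⇒ no cruise
v_peak = √(375/64·15/4) = √(5625/256) = 75/16
t_a = (75/16)/(15/4) = 5/4; t_c = 0
T = 2·5/4 = 5/2

t_a=5/4 t_c=0 v_peak=75/16 T=5/2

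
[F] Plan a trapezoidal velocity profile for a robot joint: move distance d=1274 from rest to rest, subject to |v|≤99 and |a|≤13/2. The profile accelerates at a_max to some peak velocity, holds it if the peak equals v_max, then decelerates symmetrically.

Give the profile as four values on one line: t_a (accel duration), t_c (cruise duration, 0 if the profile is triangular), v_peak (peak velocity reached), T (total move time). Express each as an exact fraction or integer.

vₘ²/aₘ = 99²/(13/2) = 19602/13
1274 < 19602/13 so t_c = 0
v_peak = √(1274·13/2) = √8281 = 91
t_a = 91/(13/2) = 14; t_c = 0
T = 2·14 = 28

t_a=14 t_c=0 v_peak=91 T=28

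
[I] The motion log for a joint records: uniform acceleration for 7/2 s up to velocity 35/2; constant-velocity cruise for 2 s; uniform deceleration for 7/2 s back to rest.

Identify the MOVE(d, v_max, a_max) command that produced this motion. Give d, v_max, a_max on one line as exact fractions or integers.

a_max = (35/2)/(7/2) = 5
d_a = ½·35/2·7/2 = 245/8; d_c = 35/2·2 = 35
d = 2·245/8 + 35 = 385/4
t_c = 2 > 0 so v_max = 35/2

d=385/4 v_max=35/2 a_max=5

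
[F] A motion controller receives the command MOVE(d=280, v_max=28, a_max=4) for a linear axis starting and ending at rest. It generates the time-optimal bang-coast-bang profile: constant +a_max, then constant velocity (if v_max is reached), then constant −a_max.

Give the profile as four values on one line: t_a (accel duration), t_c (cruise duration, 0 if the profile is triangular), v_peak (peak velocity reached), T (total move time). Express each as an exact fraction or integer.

t_a=7 t_c=3 v_peak=28 T=17

(v_max)²/a_max = 28²/4 = 196
280 ≥ 196 ⇒ cruise phase
t_a = 28/4 = 7; v_peak = 28
d_cruise = 280 − 196 = 84; t_c = 84/28 = 3
T = 2·7 + 3 = 17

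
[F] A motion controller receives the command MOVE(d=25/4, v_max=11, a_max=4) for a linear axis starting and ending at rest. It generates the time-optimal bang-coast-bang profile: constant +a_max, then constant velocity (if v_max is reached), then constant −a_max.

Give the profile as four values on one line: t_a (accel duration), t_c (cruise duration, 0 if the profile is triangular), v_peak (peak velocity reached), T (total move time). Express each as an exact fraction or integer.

t_a=5/4 t_c=0 v_peak=5 T=5/2

vₘ²/aₘ = 11²/4 = 121/4
25/4 < 121/4 ⇒ no cruise
v_peak = √(25/4·4) = √25 = 5
t_a = 5/4; t_c = 0
T = 2·5/4 = 5/2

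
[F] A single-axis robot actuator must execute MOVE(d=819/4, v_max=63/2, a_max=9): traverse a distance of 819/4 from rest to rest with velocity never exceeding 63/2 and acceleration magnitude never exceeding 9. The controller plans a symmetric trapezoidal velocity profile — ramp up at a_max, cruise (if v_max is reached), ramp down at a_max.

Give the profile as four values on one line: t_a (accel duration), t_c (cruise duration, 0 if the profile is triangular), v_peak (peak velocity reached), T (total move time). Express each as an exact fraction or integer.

v_max²/a_max = (63/2)²/9 = 441/4
819/4 ≥ 441/4 so v_max reached
t_a = (63/2)/9 = 7/2; v_peak = 63/2
d_cruise = 819/4 − 441/4 = 189/2; t_c = (189/2)/(63/2) = 3
T = 2·7/2 + 3 = 10

t_a=7/2 t_c=3 v_peak=63/2 T=10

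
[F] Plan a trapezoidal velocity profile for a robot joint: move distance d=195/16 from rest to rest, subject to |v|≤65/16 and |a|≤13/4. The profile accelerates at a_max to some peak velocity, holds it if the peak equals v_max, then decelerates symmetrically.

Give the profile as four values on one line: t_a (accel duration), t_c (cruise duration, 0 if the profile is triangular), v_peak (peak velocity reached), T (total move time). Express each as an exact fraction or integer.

t_a=5/4 t_c=7/4 v_peak=65/16 T=17/4

vₘ²/aₘ = (65/16)²/(13/4) = 325/64
195/16 ≥ 325/64 so v_max reached
t_a = (65/16)/(13/4) = 5/4; v_peak = 65/16
d_cruise = 195/16 − 325/64 = 455/64; t_c = (455/64)/(65/16) = 7/4
T = 2·5/4 + 7/4 = 17/4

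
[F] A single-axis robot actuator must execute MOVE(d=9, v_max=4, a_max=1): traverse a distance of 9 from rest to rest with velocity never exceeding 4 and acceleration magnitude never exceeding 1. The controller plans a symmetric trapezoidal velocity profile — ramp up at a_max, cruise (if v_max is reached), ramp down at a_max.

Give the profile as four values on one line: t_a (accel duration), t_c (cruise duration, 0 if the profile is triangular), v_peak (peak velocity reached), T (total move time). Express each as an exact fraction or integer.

t_a=3 t_c=0 v_peak=3 T=6

(v_max)²/a_max = 4²/1 = 16
9 < 16 ⇒ no cruise
v_peak = √(9·1) = √9 = 3
t_a = 3/1 = 3; t_c = 0
T = 2·3 = 6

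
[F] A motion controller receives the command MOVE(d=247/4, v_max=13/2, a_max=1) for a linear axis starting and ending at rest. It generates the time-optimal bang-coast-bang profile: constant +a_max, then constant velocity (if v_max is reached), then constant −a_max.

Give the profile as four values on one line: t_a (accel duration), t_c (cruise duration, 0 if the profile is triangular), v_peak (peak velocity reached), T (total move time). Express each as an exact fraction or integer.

v_max²/a_max = (13/2)²/1 = 169/4
247/4 ≥ 169/4 ⇒ cruise phase
t_a = (13/2)/1 = 13/2; v_peak = 13/2
d_cruise = 247/4 − 169/4 = 39/2; t_c = (39/2)/(13/2) = 3
T = 2·13/2 + 3 = 16

t_a=13/2 t_c=3 v_peak=13/2 T=16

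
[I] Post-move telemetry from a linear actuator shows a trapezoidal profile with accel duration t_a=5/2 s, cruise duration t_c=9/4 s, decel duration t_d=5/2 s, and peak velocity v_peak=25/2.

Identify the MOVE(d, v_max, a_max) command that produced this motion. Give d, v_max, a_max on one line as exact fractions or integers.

a_max = (25/2)/(5/2) = 5
d_a = ½·25/2·5/2 = 125/8; d_c = 25/2·9/4 = 225/8
d = 2·125/8 + 225/8 = 475/8
t_c = 9/4 > 0 → v_max = v_peak = 25/2

d=475/8 v_max=25/2 a_max=5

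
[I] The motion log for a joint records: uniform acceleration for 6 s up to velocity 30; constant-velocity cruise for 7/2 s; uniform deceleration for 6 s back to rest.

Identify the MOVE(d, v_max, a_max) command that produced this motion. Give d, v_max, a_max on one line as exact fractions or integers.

a_max = 30/6 = 5
d_a = ½·30·6 = 90; d_c = 30·7/2 = 105
d = 2·90 + 105 = 285
t_c = 7/2 > 0 so v_max = 30

d=285 v_max=30 a_max=5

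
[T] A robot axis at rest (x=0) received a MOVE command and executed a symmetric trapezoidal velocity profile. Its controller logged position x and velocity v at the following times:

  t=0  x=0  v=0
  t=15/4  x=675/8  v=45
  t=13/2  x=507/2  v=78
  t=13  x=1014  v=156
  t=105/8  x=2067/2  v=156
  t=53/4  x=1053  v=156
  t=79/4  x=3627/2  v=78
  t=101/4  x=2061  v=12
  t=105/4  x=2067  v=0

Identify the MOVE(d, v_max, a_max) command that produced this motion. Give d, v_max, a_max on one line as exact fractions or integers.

final state: t=105/4, x=2067, v=0 → d = 2067
a_max = (45−0)/(15/4−0) = 12
max v = 156 over t∈[13,53/4] → v_max = 156
check: 156·(13+1/4) = 2067 ✓

d=2067 v_max=156 a_max=12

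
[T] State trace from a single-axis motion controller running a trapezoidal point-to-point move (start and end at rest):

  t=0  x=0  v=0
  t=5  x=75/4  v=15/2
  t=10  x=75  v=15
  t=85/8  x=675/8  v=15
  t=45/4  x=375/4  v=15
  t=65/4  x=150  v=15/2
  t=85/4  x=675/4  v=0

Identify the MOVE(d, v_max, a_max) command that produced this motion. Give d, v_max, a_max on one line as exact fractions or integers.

final state: t=85/4, x=675/4, v=0 → d = 675/4
a_max = (15/2−0)/(5−0) = 3/2
max v = 15 over t∈[10,45/4] → v_max = 15
check: 15·(10+5/4) = 675/4 ✓

d=675/4 v_max=15 a_max=3/2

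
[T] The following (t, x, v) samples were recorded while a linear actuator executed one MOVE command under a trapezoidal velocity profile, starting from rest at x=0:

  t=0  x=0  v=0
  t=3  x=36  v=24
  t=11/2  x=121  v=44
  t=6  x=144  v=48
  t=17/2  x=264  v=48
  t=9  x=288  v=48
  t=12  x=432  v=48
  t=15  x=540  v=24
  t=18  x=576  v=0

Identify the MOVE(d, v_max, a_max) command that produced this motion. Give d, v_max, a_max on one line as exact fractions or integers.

final state: t=18, x=576, v=0 → d = 576
a_max = (24−0)/(3−0) = 8
max v = 48 over t∈[6,12] → v_max = 48
check: 48·(6+6) = 576 ✓

d=576 v_max=48 a_max=8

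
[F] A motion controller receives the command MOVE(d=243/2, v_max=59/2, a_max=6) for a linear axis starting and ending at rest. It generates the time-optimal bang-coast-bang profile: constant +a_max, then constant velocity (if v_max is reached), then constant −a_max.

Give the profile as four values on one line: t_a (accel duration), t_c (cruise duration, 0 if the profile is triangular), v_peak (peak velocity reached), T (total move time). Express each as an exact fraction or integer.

t_a=9/2 t_c=0 v_peak=27 T=9

v_max²/a_max = (59/2)²/6 = 3481/24
243/2 < 3481/24 → triangular
v_peak = √(243/2·6) = √729 = 27
t_a = 27/6 = 9/2; t_c = 0
T = 2·9/2 = 9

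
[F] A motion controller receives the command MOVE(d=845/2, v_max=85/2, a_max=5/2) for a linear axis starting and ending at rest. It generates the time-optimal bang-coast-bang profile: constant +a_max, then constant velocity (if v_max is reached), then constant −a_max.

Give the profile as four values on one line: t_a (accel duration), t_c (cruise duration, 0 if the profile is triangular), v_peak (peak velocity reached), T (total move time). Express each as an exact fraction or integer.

vₘ²/aₘ = (85/2)²/(5/2) = 1445/2
845/2 < 1445/2 → triangular
v_peak = √(845/2·5/2) = √(4225/4) = 65/2
t_a = (65/2)/(5/2) = 13; t_c = 0
T = 2·13 = 26

t_a=13 t_c=0 v_peak=65/2 T=26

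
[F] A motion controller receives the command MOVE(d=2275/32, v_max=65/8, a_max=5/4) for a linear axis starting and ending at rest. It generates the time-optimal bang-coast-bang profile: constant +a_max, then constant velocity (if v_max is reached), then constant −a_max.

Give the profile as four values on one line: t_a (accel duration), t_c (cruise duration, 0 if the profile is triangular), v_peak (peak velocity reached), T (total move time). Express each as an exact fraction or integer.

t_a=13/2 t_c=9/4 v_peak=65/8 T=61/4

(v_max)²/a_max = (65/8)²/(5/4) = 845/16
2275/32 ≥ 845/16 ⇒ cruise phase
t_a = (65/8)/(5/4) = 13/2; v_peak = 65/8
d_cruise = 2275/32 − 845/16 = 585/32; t_c = (585/32)/(65/8) = 9/4
T = 2·13/2 + 9/4 = 61/4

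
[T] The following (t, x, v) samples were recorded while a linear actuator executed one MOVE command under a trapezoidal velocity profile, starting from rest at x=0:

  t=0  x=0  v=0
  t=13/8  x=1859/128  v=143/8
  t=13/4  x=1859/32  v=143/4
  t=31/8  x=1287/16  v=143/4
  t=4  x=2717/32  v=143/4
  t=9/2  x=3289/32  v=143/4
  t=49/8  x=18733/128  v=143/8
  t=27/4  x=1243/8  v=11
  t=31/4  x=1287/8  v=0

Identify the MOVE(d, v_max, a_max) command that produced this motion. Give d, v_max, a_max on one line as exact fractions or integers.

final state: t=31/4, x=1287/8, v=0 → d = 1287/8
a_max = (143/8−0)/(13/8−0) = 11
max v = 143/4 over t∈[13/4,9/2] → v_max = 143/4
check: 143/4·(13/4+5/4) = 1287/8 ✓

d=1287/8 v_max=143/4 a_max=11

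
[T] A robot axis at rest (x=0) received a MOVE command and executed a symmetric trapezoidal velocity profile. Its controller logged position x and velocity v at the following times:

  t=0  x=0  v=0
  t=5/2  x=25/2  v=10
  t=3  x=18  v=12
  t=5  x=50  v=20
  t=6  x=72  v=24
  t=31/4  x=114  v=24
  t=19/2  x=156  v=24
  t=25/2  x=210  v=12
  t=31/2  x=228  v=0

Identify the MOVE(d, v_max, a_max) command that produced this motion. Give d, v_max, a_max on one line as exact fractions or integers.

final state: t=31/2, x=228, v=0 → d = 228
a_max = (10−0)/(5/2−0) = 4
max v = 24 over t∈[6,19/2] → v_max = 24
check: 24·(6+7/2) = 228 ✓

d=228 v_max=24 a_max=4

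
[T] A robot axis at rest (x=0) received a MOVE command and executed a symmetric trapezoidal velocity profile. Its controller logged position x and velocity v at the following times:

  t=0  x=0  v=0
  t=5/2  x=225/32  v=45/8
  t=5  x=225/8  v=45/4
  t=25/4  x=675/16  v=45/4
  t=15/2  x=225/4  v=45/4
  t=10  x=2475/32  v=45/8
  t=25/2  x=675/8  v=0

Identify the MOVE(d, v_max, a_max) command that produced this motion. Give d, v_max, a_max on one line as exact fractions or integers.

d=675/8 v_max=45/4 a_max=9/4

final state: t=25/2, x=675/8, v=0 → d = 675/8
a_max = (45/8−0)/(5/2−0) = 9/4
max v = 45/4 over t∈[5,15/2] → v_max = 45/4
check: 45/4·(5+5/2) = 675/8 ✓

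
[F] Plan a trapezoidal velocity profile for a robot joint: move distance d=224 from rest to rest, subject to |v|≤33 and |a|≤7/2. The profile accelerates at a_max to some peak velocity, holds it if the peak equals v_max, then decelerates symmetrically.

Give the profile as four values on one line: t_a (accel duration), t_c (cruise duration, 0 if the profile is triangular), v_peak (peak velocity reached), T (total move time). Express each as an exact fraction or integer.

t_a=8 t_c=0 v_peak=28 T=16

vₘ²/aₘ = 33²/(7/2) = 2178/7
224 < 2178/7 ⇒ no cruise
v_peak = √(224·7/2) = √784 = 28
t_a = 28/(7/2) = 8; t_c = 0
T = 2·8 = 16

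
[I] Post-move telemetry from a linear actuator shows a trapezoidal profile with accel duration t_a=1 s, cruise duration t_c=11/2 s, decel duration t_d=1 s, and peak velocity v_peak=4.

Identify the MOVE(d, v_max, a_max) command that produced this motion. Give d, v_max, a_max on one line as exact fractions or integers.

d=26 v_max=4 a_max=4

a_max = 4/1 = 4
d_a = ½·4·1 = 2; d_c = 4·11/2 = 22
d = 2·2 + 22 = 26
t_c = 11/2 > 0 → v_max = v_peak = 4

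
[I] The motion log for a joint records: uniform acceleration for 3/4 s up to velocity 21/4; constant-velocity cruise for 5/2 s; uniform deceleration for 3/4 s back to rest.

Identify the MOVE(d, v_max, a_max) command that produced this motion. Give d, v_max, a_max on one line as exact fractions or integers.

d=273/16 v_max=21/4 a_max=7

a_max = (21/4)/(3/4) = 7
d_a = ½·21/4·3/4 = 63/32; d_c = 21/4·5/2 = 105/8
d = 2·63/32 + 105/8 = 273/16
t_c = 5/2 > 0 → v_max = v_peak = 21/4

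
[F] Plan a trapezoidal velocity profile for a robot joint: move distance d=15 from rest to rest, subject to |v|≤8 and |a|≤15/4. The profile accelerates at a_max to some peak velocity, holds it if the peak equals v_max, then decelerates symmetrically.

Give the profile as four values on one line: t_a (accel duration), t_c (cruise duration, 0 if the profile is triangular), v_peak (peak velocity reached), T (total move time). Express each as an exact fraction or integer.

(v_max)²/a_max = 8²/(15/4) = 256/15
15 < 256/15 so t_c = 0
v_peak = √(15·15/4) = √(225/4) = 15/2
t_a = (15/2)/(15/4) = 2; t_c = 0
T = 2·2 = 4

t_a=2 t_c=0 v_peak=15/2 T=4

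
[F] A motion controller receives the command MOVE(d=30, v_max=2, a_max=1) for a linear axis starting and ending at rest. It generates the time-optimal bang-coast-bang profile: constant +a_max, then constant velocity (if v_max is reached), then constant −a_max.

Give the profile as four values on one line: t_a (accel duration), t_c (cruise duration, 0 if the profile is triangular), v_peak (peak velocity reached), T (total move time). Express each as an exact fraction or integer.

t_a=2 t_c=13 v_peak=2 T=17

vₘ²/aₘ = 2²/1 = 4
30 ≥ 4 so v_max reached
t_a = 2/1 = 2; v_peak = 2
d_cruise = 30 − 4 = 26; t_c = 26/2 = 13
T = 2·2 + 13 = 17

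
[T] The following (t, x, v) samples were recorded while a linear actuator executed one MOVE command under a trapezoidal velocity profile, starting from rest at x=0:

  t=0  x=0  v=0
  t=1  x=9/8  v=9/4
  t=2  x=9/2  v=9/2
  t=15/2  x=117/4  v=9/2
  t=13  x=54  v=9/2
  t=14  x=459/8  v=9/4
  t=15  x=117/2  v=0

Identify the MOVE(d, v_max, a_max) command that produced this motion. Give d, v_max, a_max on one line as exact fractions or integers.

final state: t=15, x=117/2, v=0 → d = 117/2
a_max = (9/4−0)/(1−0) = 9/4
max v = 9/2 over t∈[2,13] → v_max = 9/2
check: 9/2·(2+11) = 117/2 ✓

d=117/2 v_max=9/2 a_max=9/4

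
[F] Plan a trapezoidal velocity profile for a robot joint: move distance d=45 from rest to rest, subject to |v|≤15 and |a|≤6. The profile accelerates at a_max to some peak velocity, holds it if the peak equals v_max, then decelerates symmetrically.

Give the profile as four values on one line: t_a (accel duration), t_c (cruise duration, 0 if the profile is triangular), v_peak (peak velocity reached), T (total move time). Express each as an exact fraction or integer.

t_a=5/2 t_c=1/2 v_peak=15 T=11/2

(v_max)²/a_max = 15²/6 = 75/2
45 ≥ 75/2 ⇒ cruise phase
t_a = 15/6 = 5/2; v_peak = 15
d_cruise = 45 − 75/2 = 15/2; t_c = (15/2)/15 = 1/2
T = 2·5/2 + 1/2 = 11/2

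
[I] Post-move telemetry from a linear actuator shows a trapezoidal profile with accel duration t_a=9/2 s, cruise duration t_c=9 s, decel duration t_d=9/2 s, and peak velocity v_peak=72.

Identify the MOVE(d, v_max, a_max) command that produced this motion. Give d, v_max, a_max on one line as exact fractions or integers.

d=972 v_max=72 a_max=16

a_max = 72/(9/2) = 16
d_a = ½·72·9/2 = 162; d_c = 72·9 = 648
d = 2·162 + 648 = 972
t_c = 9 > 0 ⇒ limit active, v_max = 72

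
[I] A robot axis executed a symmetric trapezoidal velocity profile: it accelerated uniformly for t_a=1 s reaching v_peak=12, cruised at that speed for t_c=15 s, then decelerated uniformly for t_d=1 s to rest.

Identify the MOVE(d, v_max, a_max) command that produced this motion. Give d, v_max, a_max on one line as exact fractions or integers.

a_max = 12/1 = 12
d_a = ½·12·1 = 6; d_c = 12·15 = 180
d = 2·6 + 180 = 192
t_c = 15 > 0 ⇒ limit active, v_max = 12

d=192 v_max=12 a_max=12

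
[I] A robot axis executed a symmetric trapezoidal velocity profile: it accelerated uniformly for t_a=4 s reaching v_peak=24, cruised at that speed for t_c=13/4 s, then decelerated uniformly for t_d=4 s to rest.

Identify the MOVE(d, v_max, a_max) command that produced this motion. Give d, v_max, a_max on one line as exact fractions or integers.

d=174 v_max=24 a_max=6

a_max = 24/4 = 6
d_a = ½·24·4 = 48; d_c = 24·13/4 = 78
d = 2·48 + 78 = 174
t_c = 13/4 > 0 → v_max = v_peak = 24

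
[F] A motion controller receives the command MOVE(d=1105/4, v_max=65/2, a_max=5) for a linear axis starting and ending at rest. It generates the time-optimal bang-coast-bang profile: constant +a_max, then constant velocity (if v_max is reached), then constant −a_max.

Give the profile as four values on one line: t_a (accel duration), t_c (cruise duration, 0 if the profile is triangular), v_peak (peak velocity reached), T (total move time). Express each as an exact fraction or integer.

t_a=13/2 t_c=2 v_peak=65/2 T=15

v_max²/a_max = (65/2)²/5 = 845/4
1105/4 ≥ 845/4 so v_max reached
t_a = (65/2)/5 = 13/2; v_peak = 65/2
d_cruise = 1105/4 − 845/4 = 65; t_c = 65/(65/2) = 2
T = 2·13/2 + 2 = 15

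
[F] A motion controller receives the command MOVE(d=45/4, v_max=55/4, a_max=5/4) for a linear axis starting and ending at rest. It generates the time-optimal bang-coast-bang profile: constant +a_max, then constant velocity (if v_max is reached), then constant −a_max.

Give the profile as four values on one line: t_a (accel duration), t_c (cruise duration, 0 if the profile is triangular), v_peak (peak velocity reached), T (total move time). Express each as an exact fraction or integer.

(v_max)²/a_max = (55/4)²/(5/4) = 605/4
45/4 < 605/4 so t_c = 0
v_peak = √(45/4·5/4) = √(225/16) = 15/4
t_a = (15/4)/(5/4) = 3; t_c = 0
T = 2·3 = 6

t_a=3 t_c=0 v_peak=15/4 T=6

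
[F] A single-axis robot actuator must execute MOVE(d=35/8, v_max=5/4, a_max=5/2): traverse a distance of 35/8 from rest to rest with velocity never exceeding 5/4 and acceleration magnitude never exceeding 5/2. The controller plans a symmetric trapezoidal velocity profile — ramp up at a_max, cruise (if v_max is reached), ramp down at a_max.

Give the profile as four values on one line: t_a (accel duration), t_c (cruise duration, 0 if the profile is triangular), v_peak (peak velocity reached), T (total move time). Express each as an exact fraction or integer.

t_a=1/2 t_c=3 v_peak=5/4 T=4

(v_max)²/a_max = (5/4)²/(5/2) = 5/8
35/8 ≥ 5/8 ⇒ cruise phase
t_a = (5/4)/(5/2) = 1/2; v_peak = 5/4
d_cruise = 35/8 − 5/8 = 15/4; t_c = (15/4)/(5/4) = 3
T = 2·1/2 + 3 = 4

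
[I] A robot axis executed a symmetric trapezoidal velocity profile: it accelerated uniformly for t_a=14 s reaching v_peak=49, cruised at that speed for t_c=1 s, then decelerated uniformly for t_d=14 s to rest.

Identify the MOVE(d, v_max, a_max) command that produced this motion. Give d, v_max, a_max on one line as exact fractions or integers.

a_max = 49/14 = 7/2
d_a = ½·49·14 = 343; d_c = 49·1 = 49
d = 2·343 + 49 = 735
t_c = 1 > 0 so v_max = 49

d=735 v_max=49 a_max=7/2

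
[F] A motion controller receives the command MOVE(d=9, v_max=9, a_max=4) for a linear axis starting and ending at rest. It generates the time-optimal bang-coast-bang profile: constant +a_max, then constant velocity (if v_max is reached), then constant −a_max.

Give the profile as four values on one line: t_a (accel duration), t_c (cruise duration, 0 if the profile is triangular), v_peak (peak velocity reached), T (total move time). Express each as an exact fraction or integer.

v_max²/a_max = 9²/4 = 81/4
9 < 81/4 so t_c = 0
v_peak = √(9·4) = √36 = 6
t_a = 6/4 = 3/2; t_c = 0
T = 2·3/2 = 3

t_a=3/2 t_c=0 v_peak=6 T=3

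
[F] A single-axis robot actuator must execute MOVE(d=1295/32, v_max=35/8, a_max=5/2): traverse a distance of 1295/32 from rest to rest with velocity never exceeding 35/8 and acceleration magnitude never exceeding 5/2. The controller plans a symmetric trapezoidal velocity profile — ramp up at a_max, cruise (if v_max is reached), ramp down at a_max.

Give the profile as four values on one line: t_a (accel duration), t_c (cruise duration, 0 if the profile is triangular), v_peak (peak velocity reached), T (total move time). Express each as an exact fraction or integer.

(v_max)²/a_max = (35/8)²/(5/2) = 245/32
1295/32 ≥ 245/32 so v_max reached
t_a = (35/8)/(5/2) = 7/4; v_peak = 35/8
d_cruise = 1295/32 − 245/32 = 525/16; t_c = (525/16)/(35/8) = 15/2
T = 2·7/4 + 15/2 = 11

t_a=7/4 t_c=15/2 v_peak=35/8 T=11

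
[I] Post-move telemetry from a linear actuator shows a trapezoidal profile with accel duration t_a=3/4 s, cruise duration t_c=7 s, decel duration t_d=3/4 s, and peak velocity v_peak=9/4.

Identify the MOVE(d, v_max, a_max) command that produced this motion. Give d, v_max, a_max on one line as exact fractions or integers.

a_max = (9/4)/(3/4) = 3
d_a = ½·9/4·3/4 = 27/32; d_c = 9/4·7 = 63/4
d = 2·27/32 + 63/4 = 279/16
t_c = 7 > 0 → v_max = v_peak = 9/4

d=279/16 v_max=9/4 a_max=3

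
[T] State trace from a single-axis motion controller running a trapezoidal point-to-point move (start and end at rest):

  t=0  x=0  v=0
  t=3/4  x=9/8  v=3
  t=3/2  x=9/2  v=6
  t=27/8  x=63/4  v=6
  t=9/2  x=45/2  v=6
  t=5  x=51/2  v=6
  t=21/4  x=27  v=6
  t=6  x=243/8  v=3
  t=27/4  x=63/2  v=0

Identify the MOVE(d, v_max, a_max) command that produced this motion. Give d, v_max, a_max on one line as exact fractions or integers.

d=63/2 v_max=6 a_max=4

final state: t=27/4, x=63/2, v=0 → d = 63/2
a_max = (3−0)/(3/4−0) = 4
max v = 6 over t∈[3/2,21/4] → v_max = 6
check: 6·(3/2+15/4) = 63/2 ✓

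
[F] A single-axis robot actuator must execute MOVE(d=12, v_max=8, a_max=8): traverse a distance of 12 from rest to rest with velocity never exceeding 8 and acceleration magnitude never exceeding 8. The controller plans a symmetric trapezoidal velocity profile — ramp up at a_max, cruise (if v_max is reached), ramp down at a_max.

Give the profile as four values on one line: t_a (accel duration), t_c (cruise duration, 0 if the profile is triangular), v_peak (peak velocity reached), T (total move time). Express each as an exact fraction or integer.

t_a=1 t_c=1/2 v_peak=8 T=5/2

(v_max)²/a_max = 8²/8 = 8
12 ≥ 8 → trapezoidal
t_a = 8/8 = 1; v_peak = 8
d_cruise = 12 − 8 = 4; t_c = 4/8 = 1/2
T = 2·1 + 1/2 = 5/2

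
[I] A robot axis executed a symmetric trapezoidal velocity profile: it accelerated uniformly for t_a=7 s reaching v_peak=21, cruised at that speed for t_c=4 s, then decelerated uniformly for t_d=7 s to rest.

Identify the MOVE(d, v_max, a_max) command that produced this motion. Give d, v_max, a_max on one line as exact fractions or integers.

a_max = 21/7 = 3
d_a = ½·21·7 = 147/2; d_c = 21·4 = 84
d = 2·147/2 + 84 = 231
t_c = 4 > 0 → v_max = v_peak = 21

d=231 v_max=21 a_max=3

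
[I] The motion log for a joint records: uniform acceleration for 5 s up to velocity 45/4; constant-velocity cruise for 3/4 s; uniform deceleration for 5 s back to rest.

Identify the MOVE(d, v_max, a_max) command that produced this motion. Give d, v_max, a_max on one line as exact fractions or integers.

a_max = (45/4)/5 = 9/4
d_a = ½·45/4·5 = 225/8; d_c = 45/4·3/4 = 135/16
d = 2·225/8 + 135/16 = 1035/16
t_c = 3/4 > 0 → v_max = v_peak = 45/4

d=1035/16 v_max=45/4 a_max=9/4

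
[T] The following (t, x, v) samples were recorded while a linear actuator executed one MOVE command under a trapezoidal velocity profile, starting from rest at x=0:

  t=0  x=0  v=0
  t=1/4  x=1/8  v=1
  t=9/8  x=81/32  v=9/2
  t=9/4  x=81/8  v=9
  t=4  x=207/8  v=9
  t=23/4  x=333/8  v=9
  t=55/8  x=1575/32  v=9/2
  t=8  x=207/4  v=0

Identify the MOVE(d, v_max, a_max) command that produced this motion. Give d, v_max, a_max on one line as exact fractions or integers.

final state: t=8, x=207/4, v=0 → d = 207/4
a_max = (1−0)/(1/4−0) = 4
max v = 9 over t∈[9/4,23/4] → v_max = 9
check: 9·(9/4+7/2) = 207/4 ✓

d=207/4 v_max=9 a_max=4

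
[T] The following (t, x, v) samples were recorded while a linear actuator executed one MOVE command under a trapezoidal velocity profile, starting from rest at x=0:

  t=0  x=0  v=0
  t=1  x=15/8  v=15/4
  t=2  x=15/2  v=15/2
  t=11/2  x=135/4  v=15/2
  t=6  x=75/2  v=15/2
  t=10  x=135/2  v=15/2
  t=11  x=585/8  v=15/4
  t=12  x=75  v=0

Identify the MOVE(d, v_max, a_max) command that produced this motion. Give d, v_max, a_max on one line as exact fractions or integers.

final state: t=12, x=75, v=0 → d = 75
a_max = (15/4−0)/(1−0) = 15/4
max v = 15/2 over t∈[2,10] → v_max = 15/2
check: 15/2·(2+8) = 75 ✓

d=75 v_max=15/2 a_max=15/4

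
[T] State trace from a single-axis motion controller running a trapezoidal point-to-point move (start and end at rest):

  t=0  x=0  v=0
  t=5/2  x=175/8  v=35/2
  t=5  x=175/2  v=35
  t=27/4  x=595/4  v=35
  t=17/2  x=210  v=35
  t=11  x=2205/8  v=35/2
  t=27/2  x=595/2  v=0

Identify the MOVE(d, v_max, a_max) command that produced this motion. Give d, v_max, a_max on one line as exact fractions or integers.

final state: t=27/2, x=595/2, v=0 → d = 595/2
a_max = (35/2−0)/(5/2−0) = 7
max v = 35 over t∈[5,17/2] → v_max = 35
check: 35·(5+7/2) = 595/2 ✓

d=595/2 v_max=35 a_max=7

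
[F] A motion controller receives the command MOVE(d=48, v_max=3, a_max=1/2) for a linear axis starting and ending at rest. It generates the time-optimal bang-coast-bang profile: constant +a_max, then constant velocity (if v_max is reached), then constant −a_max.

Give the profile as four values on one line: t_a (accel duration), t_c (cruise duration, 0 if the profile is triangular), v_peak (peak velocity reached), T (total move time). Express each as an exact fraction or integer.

t_a=6 t_c=10 v_peak=3 T=22

v_max²/a_max = 3²/(1/2) = 18
48 ≥ 18 so v_max reached
t_a = 3/(1/2) = 6; v_peak = 3
d_cruise = 48 − 18 = 30; t_c = 30/3 = 10
T = 2·6 + 10 = 22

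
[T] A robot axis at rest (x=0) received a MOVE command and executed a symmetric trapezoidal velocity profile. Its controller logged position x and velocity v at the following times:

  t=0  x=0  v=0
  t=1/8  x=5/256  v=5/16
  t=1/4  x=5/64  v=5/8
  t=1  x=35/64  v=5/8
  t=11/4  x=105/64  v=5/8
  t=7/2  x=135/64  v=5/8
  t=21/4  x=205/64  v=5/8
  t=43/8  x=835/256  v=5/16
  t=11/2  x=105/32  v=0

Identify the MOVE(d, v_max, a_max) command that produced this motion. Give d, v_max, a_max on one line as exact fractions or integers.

final state: t=11/2, x=105/32, v=0 → d = 105/32
a_max = (5/16−0)/(1/8−0) = 5/2
max v = 5/8 over t∈[1/4,21/4] → v_max = 5/8
check: 5/8·(1/4+5) = 105/32 ✓

d=105/32 v_max=5/8 a_max=5/2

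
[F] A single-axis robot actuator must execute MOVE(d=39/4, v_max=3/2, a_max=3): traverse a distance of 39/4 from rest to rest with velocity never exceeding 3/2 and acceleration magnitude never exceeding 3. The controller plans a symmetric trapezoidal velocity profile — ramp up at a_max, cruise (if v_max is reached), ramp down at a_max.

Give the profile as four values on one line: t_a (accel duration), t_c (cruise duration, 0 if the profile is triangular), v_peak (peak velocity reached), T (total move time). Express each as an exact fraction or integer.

t_a=1/2 t_c=6 v_peak=3/2 T=7

v_max²/a_max = (3/2)²/3 = 3/4
39/4 ≥ 3/4 ⇒ cruise phase
t_a = (3/2)/3 = 1/2; v_peak = 3/2
d_cruise = 39/4 − 3/4 = 9; t_c = 9/(3/2) = 6
T = 2·1/2 + 6 = 7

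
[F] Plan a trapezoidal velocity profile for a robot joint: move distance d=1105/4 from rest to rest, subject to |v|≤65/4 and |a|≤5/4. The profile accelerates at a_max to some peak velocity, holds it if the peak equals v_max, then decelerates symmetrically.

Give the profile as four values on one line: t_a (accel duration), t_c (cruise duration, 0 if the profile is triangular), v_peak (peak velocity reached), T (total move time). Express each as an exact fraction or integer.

v_max²/a_max = (65/4)²/(5/4) = 845/4
1105/4 ≥ 845/4 → trapezoidal
t_a = (65/4)/(5/4) = 13; v_peak = 65/4
d_cruise = 1105/4 − 845/4 = 65; t_c = 65/(65/4) = 4
T = 2·13 + 4 = 30

t_a=13 t_c=4 v_peak=65/4 T=30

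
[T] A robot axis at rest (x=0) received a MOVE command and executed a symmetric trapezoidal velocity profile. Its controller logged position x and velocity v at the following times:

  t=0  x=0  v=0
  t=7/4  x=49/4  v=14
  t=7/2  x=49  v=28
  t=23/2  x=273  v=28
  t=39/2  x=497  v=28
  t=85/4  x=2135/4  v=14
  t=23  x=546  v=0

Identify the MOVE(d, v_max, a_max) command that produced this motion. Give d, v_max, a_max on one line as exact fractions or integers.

final state: t=23, x=546, v=0 → d = 546
a_max = (14−0)/(7/4−0) = 8
max v = 28 over t∈[7/2,39/2] → v_max = 28
check: 28·(7/2+16) = 546 ✓

d=546 v_max=28 a_max=8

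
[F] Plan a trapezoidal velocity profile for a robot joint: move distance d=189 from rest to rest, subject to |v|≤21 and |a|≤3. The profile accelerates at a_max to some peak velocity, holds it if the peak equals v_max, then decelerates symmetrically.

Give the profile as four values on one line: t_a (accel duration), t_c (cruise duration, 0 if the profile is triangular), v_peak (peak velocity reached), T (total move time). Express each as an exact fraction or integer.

v_max²/a_max = 21²/3 = 147
189 ≥ 147 so v_max reached
t_a = 21/3 = 7; v_peak = 21
d_cruise = 189 − 147 = 42; t_c = 42/21 = 2
T = 2·7 + 2 = 16

t_a=7 t_c=2 v_peak=21 T=16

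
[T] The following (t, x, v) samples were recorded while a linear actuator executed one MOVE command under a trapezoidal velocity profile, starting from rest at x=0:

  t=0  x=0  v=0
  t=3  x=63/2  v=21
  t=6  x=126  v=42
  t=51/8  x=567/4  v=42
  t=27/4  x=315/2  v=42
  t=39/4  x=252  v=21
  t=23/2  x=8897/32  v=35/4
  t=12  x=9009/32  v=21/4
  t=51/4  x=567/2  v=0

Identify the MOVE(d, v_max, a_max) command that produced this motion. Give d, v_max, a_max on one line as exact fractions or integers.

final state: t=51/4, x=567/2, v=0 → d = 567/2
a_max = (21−0)/(3−0) = 7
max v = 42 over t∈[6,27/4] → v_max = 42
check: 42·(6+3/4) = 567/2 ✓

d=567/2 v_max=42 a_max=7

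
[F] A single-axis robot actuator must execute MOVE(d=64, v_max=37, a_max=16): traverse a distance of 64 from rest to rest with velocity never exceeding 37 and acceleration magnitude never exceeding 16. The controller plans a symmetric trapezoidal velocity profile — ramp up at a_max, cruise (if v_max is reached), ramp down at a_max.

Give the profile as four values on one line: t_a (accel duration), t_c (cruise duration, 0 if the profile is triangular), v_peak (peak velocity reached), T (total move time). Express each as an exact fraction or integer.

t_a=2 t_c=0 v_peak=32 T=4

(v_max)²/a_max = 37²/16 = 1369/16
64 < 1369/16 ⇒ no cruise
v_peak = √(64·16) = √1024 = 32
t_a = 32/16 = 2; t_c = 0
T = 2·2 = 4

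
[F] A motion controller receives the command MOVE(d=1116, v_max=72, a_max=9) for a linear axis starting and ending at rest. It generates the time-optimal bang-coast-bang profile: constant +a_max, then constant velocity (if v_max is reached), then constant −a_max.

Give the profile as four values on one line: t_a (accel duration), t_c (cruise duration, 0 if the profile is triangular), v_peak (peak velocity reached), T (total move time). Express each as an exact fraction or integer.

(v_max)²/a_max = 72²/9 = 576
1116 ≥ 576 so v_max reached
t_a = 72/9 = 8; v_peak = 72
d_cruise = 1116 − 576 = 540; t_c = 540/72 = 15/2
T = 2·8 + 15/2 = 47/2

t_a=8 t_c=15/2 v_peak=72 T=47/2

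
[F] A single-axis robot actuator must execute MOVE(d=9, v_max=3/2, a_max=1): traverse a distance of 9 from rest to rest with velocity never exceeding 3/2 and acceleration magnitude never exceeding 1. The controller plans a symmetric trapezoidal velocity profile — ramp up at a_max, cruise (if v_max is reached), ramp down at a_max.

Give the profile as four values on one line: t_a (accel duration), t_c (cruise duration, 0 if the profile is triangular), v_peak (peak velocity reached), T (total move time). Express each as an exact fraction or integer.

v_max²/a_max = (3/2)²/1 = 9/4
9 ≥ 9/4 → trapezoidal
t_a = (3/2)/1 = 3/2; v_peak = 3/2
d_cruise = 9 − 9/4 = 27/4; t_c = (27/4)/(3/2) = 9/2
T = 2·3/2 + 9/2 = 15/2

t_a=3/2 t_c=9/2 v_peak=3/2 T=15/2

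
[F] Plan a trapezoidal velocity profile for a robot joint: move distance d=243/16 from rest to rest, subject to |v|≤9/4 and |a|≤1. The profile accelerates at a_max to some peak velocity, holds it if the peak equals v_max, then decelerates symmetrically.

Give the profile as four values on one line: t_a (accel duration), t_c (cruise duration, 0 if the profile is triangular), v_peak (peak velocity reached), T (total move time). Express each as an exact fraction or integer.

t_a=9/4 t_c=9/2 v_peak=9/4 T=9

vₘ²/aₘ = (9/4)²/1 = 81/16
243/16 ≥ 81/16 so v_max reached
t_a = (9/4)/1 = 9/4; v_peak = 9/4
d_cruise = 243/16 − 81/16 = 81/8; t_c = (81/8)/(9/4) = 9/2
T = 2·9/4 + 9/2 = 9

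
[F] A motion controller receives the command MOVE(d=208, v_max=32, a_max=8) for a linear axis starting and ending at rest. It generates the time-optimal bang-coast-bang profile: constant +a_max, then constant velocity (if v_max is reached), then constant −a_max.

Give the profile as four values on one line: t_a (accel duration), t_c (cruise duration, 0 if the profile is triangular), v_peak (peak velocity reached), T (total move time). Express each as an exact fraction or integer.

t_a=4 t_c=5/2 v_peak=32 T=21/2

v_max²/a_max = 32²/8 = 128
208 ≥ 128 → trapezoidal
t_a = 32/8 = 4; v_peak = 32
d_cruise = 208 − 128 = 80; t_c = 80/32 = 5/2
T = 2·4 + 5/2 = 21/2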